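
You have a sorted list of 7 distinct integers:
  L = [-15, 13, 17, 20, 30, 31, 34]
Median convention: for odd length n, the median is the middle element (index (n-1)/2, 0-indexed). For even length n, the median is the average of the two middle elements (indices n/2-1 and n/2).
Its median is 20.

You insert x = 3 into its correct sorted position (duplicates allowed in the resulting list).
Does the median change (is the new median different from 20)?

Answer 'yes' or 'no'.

Old median = 20
Insert x = 3
New median = 37/2
Changed? yes

Answer: yes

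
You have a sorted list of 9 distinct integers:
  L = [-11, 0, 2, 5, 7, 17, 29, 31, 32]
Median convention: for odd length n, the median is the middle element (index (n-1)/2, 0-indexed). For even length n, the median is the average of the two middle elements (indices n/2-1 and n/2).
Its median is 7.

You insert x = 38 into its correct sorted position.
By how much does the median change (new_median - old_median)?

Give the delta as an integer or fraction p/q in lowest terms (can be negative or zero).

Answer: 5

Derivation:
Old median = 7
After inserting x = 38: new sorted = [-11, 0, 2, 5, 7, 17, 29, 31, 32, 38]
New median = 12
Delta = 12 - 7 = 5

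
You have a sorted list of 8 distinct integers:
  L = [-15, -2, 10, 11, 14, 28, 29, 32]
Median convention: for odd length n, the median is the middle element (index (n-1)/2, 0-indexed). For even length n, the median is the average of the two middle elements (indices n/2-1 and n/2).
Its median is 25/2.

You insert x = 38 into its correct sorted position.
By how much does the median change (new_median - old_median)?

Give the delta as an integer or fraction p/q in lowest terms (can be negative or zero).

Answer: 3/2

Derivation:
Old median = 25/2
After inserting x = 38: new sorted = [-15, -2, 10, 11, 14, 28, 29, 32, 38]
New median = 14
Delta = 14 - 25/2 = 3/2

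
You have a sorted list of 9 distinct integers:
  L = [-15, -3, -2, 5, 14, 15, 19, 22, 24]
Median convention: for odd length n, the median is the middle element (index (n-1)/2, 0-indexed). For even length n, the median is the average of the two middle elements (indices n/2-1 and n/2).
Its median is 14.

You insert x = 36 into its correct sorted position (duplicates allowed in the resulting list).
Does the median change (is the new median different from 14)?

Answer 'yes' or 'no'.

Answer: yes

Derivation:
Old median = 14
Insert x = 36
New median = 29/2
Changed? yes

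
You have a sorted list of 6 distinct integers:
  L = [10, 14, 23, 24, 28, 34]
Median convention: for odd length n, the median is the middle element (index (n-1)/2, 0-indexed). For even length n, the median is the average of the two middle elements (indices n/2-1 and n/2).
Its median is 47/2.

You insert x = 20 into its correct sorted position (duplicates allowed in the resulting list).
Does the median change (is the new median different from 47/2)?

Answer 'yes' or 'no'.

Old median = 47/2
Insert x = 20
New median = 23
Changed? yes

Answer: yes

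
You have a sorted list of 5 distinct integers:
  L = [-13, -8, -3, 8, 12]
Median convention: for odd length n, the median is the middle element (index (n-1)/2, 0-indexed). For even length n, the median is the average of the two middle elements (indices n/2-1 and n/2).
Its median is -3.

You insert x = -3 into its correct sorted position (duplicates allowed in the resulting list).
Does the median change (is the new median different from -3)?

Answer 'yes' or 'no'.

Old median = -3
Insert x = -3
New median = -3
Changed? no

Answer: no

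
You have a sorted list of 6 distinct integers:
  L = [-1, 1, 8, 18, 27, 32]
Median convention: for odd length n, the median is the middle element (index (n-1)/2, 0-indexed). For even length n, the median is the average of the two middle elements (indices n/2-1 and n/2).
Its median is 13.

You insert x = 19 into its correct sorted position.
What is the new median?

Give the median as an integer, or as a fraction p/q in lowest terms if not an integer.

Answer: 18

Derivation:
Old list (sorted, length 6): [-1, 1, 8, 18, 27, 32]
Old median = 13
Insert x = 19
Old length even (6). Middle pair: indices 2,3 = 8,18.
New length odd (7). New median = single middle element.
x = 19: 4 elements are < x, 2 elements are > x.
New sorted list: [-1, 1, 8, 18, 19, 27, 32]
New median = 18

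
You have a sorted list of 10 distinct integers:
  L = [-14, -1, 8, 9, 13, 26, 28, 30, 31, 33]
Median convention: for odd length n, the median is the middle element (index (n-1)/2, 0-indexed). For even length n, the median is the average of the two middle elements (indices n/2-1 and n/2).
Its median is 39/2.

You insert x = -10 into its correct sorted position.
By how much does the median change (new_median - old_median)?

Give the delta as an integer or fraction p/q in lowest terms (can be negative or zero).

Answer: -13/2

Derivation:
Old median = 39/2
After inserting x = -10: new sorted = [-14, -10, -1, 8, 9, 13, 26, 28, 30, 31, 33]
New median = 13
Delta = 13 - 39/2 = -13/2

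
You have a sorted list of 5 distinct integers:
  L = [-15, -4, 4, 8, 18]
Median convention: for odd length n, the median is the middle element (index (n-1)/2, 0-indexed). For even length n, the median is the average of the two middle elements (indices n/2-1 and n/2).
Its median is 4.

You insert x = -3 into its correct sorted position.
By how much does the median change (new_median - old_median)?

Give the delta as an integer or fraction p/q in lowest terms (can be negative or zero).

Answer: -7/2

Derivation:
Old median = 4
After inserting x = -3: new sorted = [-15, -4, -3, 4, 8, 18]
New median = 1/2
Delta = 1/2 - 4 = -7/2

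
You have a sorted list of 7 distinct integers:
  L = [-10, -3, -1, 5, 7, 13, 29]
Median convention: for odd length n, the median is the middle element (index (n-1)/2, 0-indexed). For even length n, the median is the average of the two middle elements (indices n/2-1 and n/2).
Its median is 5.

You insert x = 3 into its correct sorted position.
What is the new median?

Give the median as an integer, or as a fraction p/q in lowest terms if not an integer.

Answer: 4

Derivation:
Old list (sorted, length 7): [-10, -3, -1, 5, 7, 13, 29]
Old median = 5
Insert x = 3
Old length odd (7). Middle was index 3 = 5.
New length even (8). New median = avg of two middle elements.
x = 3: 3 elements are < x, 4 elements are > x.
New sorted list: [-10, -3, -1, 3, 5, 7, 13, 29]
New median = 4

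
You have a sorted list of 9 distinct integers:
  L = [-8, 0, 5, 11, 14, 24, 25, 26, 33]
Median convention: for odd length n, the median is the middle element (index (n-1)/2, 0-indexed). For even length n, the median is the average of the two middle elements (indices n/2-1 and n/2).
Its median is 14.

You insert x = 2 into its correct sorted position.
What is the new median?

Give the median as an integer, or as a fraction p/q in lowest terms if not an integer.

Old list (sorted, length 9): [-8, 0, 5, 11, 14, 24, 25, 26, 33]
Old median = 14
Insert x = 2
Old length odd (9). Middle was index 4 = 14.
New length even (10). New median = avg of two middle elements.
x = 2: 2 elements are < x, 7 elements are > x.
New sorted list: [-8, 0, 2, 5, 11, 14, 24, 25, 26, 33]
New median = 25/2

Answer: 25/2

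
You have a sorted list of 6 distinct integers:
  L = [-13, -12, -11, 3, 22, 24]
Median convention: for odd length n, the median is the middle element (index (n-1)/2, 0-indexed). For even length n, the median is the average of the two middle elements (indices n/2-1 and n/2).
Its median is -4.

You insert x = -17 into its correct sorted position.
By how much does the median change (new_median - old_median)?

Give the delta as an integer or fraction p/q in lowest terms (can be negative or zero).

Old median = -4
After inserting x = -17: new sorted = [-17, -13, -12, -11, 3, 22, 24]
New median = -11
Delta = -11 - -4 = -7

Answer: -7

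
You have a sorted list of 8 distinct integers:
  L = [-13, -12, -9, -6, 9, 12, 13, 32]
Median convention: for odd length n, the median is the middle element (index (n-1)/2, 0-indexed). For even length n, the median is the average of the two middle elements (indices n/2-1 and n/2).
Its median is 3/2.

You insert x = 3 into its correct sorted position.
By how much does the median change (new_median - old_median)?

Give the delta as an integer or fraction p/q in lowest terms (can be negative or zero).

Answer: 3/2

Derivation:
Old median = 3/2
After inserting x = 3: new sorted = [-13, -12, -9, -6, 3, 9, 12, 13, 32]
New median = 3
Delta = 3 - 3/2 = 3/2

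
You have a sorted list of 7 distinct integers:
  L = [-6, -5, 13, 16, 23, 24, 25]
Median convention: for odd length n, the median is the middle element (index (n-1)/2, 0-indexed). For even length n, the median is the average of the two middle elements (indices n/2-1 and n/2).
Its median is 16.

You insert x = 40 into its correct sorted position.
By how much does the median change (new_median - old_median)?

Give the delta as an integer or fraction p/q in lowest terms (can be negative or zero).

Answer: 7/2

Derivation:
Old median = 16
After inserting x = 40: new sorted = [-6, -5, 13, 16, 23, 24, 25, 40]
New median = 39/2
Delta = 39/2 - 16 = 7/2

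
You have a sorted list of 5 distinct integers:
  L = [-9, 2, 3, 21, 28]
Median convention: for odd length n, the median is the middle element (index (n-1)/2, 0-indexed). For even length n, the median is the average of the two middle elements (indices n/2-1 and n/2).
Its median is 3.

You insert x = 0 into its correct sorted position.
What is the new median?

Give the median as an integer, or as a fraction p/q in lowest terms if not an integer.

Answer: 5/2

Derivation:
Old list (sorted, length 5): [-9, 2, 3, 21, 28]
Old median = 3
Insert x = 0
Old length odd (5). Middle was index 2 = 3.
New length even (6). New median = avg of two middle elements.
x = 0: 1 elements are < x, 4 elements are > x.
New sorted list: [-9, 0, 2, 3, 21, 28]
New median = 5/2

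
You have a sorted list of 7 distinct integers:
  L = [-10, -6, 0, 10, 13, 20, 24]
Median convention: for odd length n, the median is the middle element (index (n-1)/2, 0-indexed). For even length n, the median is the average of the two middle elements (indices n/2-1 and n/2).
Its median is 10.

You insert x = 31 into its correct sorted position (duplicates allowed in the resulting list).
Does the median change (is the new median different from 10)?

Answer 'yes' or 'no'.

Old median = 10
Insert x = 31
New median = 23/2
Changed? yes

Answer: yes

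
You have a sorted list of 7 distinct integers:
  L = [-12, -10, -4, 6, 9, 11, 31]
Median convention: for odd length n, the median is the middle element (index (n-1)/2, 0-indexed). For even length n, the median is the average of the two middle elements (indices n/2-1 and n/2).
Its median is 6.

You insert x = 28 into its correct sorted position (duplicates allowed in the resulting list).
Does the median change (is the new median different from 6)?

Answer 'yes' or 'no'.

Old median = 6
Insert x = 28
New median = 15/2
Changed? yes

Answer: yes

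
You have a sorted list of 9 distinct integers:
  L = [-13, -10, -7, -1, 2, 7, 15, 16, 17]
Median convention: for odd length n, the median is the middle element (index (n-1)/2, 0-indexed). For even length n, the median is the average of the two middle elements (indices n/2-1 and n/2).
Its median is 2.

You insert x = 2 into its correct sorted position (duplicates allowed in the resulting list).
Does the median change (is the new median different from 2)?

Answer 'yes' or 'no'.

Answer: no

Derivation:
Old median = 2
Insert x = 2
New median = 2
Changed? no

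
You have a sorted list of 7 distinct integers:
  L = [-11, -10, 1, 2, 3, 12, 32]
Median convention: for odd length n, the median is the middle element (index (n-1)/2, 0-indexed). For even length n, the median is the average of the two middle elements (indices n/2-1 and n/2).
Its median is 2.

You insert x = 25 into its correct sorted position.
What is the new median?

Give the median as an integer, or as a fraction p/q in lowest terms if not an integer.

Answer: 5/2

Derivation:
Old list (sorted, length 7): [-11, -10, 1, 2, 3, 12, 32]
Old median = 2
Insert x = 25
Old length odd (7). Middle was index 3 = 2.
New length even (8). New median = avg of two middle elements.
x = 25: 6 elements are < x, 1 elements are > x.
New sorted list: [-11, -10, 1, 2, 3, 12, 25, 32]
New median = 5/2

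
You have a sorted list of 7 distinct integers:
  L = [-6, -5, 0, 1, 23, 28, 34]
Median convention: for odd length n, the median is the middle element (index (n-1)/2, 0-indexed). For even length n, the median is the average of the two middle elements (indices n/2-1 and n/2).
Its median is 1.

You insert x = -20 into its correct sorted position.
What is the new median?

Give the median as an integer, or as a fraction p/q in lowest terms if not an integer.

Answer: 1/2

Derivation:
Old list (sorted, length 7): [-6, -5, 0, 1, 23, 28, 34]
Old median = 1
Insert x = -20
Old length odd (7). Middle was index 3 = 1.
New length even (8). New median = avg of two middle elements.
x = -20: 0 elements are < x, 7 elements are > x.
New sorted list: [-20, -6, -5, 0, 1, 23, 28, 34]
New median = 1/2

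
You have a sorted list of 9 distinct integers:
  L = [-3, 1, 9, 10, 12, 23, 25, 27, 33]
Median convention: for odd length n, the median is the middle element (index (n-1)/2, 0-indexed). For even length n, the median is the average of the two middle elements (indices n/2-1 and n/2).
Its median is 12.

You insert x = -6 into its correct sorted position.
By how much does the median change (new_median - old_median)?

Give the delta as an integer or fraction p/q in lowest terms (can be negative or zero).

Old median = 12
After inserting x = -6: new sorted = [-6, -3, 1, 9, 10, 12, 23, 25, 27, 33]
New median = 11
Delta = 11 - 12 = -1

Answer: -1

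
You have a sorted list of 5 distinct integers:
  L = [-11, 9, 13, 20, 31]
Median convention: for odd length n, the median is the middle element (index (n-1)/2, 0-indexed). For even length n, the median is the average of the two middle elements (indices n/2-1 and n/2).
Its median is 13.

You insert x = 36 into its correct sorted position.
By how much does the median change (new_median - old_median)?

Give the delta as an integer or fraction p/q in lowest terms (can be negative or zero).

Answer: 7/2

Derivation:
Old median = 13
After inserting x = 36: new sorted = [-11, 9, 13, 20, 31, 36]
New median = 33/2
Delta = 33/2 - 13 = 7/2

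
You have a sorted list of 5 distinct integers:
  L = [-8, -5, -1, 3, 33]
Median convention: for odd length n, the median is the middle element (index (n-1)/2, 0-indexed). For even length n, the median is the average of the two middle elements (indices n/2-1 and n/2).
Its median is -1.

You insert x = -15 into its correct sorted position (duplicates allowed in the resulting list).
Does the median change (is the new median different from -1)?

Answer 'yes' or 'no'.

Answer: yes

Derivation:
Old median = -1
Insert x = -15
New median = -3
Changed? yes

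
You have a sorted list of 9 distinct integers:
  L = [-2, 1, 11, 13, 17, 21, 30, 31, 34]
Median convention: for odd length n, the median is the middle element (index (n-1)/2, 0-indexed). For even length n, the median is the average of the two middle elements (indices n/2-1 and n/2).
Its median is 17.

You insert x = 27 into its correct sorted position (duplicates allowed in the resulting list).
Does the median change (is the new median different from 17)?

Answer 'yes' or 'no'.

Answer: yes

Derivation:
Old median = 17
Insert x = 27
New median = 19
Changed? yes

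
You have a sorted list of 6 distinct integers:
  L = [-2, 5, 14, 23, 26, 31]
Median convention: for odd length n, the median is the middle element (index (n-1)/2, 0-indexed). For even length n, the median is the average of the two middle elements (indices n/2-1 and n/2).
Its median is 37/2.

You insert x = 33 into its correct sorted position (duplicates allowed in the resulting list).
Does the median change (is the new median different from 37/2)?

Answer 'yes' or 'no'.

Answer: yes

Derivation:
Old median = 37/2
Insert x = 33
New median = 23
Changed? yes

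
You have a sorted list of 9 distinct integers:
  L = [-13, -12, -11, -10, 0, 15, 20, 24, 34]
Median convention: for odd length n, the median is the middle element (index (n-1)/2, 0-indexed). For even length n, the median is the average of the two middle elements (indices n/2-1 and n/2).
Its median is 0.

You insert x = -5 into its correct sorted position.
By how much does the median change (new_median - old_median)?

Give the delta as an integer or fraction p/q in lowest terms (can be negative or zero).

Answer: -5/2

Derivation:
Old median = 0
After inserting x = -5: new sorted = [-13, -12, -11, -10, -5, 0, 15, 20, 24, 34]
New median = -5/2
Delta = -5/2 - 0 = -5/2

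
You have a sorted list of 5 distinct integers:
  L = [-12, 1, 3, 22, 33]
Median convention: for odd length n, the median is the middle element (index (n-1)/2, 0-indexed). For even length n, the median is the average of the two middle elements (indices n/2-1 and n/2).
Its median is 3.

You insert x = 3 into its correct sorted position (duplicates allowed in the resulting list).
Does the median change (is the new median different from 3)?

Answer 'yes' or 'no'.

Old median = 3
Insert x = 3
New median = 3
Changed? no

Answer: no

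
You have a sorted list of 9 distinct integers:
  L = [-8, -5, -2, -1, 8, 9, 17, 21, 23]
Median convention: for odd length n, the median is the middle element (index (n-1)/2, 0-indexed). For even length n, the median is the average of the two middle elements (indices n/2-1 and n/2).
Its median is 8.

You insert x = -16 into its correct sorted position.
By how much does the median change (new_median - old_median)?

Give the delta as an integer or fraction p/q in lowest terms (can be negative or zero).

Answer: -9/2

Derivation:
Old median = 8
After inserting x = -16: new sorted = [-16, -8, -5, -2, -1, 8, 9, 17, 21, 23]
New median = 7/2
Delta = 7/2 - 8 = -9/2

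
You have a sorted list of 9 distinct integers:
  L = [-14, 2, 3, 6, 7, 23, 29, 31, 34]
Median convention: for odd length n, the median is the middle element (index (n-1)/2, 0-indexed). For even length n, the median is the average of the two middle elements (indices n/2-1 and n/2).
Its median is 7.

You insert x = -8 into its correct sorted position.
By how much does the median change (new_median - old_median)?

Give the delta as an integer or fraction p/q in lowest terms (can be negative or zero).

Answer: -1/2

Derivation:
Old median = 7
After inserting x = -8: new sorted = [-14, -8, 2, 3, 6, 7, 23, 29, 31, 34]
New median = 13/2
Delta = 13/2 - 7 = -1/2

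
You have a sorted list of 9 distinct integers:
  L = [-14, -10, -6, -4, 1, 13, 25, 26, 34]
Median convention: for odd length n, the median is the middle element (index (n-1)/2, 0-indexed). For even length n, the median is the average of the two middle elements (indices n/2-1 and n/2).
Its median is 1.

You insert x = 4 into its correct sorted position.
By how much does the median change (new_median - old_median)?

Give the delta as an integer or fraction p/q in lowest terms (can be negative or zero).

Old median = 1
After inserting x = 4: new sorted = [-14, -10, -6, -4, 1, 4, 13, 25, 26, 34]
New median = 5/2
Delta = 5/2 - 1 = 3/2

Answer: 3/2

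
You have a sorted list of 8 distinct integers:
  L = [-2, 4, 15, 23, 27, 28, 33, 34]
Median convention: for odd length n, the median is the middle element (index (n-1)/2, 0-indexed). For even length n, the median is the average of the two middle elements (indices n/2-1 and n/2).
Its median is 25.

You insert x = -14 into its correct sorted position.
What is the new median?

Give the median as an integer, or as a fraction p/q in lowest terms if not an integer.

Answer: 23

Derivation:
Old list (sorted, length 8): [-2, 4, 15, 23, 27, 28, 33, 34]
Old median = 25
Insert x = -14
Old length even (8). Middle pair: indices 3,4 = 23,27.
New length odd (9). New median = single middle element.
x = -14: 0 elements are < x, 8 elements are > x.
New sorted list: [-14, -2, 4, 15, 23, 27, 28, 33, 34]
New median = 23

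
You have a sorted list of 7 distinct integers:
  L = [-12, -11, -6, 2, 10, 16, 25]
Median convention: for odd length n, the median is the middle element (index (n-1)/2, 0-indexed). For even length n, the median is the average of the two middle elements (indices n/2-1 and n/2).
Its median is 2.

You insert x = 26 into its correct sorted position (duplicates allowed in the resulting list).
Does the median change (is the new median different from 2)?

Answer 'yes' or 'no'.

Old median = 2
Insert x = 26
New median = 6
Changed? yes

Answer: yes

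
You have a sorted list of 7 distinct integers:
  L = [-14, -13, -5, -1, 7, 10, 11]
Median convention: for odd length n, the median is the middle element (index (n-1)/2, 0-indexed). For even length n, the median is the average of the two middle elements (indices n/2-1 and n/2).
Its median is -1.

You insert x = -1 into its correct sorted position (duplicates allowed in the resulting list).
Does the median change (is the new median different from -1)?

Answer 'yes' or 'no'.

Old median = -1
Insert x = -1
New median = -1
Changed? no

Answer: no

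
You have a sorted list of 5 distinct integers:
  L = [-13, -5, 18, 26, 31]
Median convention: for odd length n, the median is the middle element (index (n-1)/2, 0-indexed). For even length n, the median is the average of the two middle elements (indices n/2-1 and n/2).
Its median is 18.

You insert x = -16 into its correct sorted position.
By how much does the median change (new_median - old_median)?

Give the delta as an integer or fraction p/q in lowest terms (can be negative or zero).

Old median = 18
After inserting x = -16: new sorted = [-16, -13, -5, 18, 26, 31]
New median = 13/2
Delta = 13/2 - 18 = -23/2

Answer: -23/2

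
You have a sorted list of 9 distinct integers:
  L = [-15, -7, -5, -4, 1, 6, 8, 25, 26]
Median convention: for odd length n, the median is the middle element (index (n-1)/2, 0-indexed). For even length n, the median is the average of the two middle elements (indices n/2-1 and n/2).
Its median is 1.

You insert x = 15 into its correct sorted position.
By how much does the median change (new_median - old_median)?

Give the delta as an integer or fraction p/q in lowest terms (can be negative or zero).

Old median = 1
After inserting x = 15: new sorted = [-15, -7, -5, -4, 1, 6, 8, 15, 25, 26]
New median = 7/2
Delta = 7/2 - 1 = 5/2

Answer: 5/2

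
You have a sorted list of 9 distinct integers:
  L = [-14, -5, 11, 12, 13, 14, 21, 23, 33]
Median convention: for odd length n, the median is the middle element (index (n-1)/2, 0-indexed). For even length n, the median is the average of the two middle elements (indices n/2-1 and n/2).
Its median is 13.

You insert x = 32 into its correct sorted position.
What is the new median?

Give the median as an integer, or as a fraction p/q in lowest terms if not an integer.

Old list (sorted, length 9): [-14, -5, 11, 12, 13, 14, 21, 23, 33]
Old median = 13
Insert x = 32
Old length odd (9). Middle was index 4 = 13.
New length even (10). New median = avg of two middle elements.
x = 32: 8 elements are < x, 1 elements are > x.
New sorted list: [-14, -5, 11, 12, 13, 14, 21, 23, 32, 33]
New median = 27/2

Answer: 27/2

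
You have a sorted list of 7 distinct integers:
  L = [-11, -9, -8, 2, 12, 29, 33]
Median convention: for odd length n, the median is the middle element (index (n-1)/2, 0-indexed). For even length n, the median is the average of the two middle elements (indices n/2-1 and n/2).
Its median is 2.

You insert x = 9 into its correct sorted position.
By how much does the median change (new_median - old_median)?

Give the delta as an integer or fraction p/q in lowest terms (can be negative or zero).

Old median = 2
After inserting x = 9: new sorted = [-11, -9, -8, 2, 9, 12, 29, 33]
New median = 11/2
Delta = 11/2 - 2 = 7/2

Answer: 7/2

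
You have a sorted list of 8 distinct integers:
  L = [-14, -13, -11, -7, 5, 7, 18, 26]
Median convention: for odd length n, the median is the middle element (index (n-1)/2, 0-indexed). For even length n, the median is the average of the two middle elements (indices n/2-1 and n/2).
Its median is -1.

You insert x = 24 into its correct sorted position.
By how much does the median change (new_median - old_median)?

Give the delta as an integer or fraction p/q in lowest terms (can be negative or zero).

Old median = -1
After inserting x = 24: new sorted = [-14, -13, -11, -7, 5, 7, 18, 24, 26]
New median = 5
Delta = 5 - -1 = 6

Answer: 6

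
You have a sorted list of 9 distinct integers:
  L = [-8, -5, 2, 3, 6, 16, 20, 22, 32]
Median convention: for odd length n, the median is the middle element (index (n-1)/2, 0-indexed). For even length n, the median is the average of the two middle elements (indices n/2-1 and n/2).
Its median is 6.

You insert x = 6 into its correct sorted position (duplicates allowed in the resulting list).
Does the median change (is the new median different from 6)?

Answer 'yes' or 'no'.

Old median = 6
Insert x = 6
New median = 6
Changed? no

Answer: no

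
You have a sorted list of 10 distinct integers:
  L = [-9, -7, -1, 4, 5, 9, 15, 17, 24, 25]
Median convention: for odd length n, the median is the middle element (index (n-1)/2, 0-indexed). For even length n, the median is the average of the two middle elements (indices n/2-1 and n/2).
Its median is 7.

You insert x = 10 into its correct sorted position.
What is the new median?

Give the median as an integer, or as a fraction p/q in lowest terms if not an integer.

Old list (sorted, length 10): [-9, -7, -1, 4, 5, 9, 15, 17, 24, 25]
Old median = 7
Insert x = 10
Old length even (10). Middle pair: indices 4,5 = 5,9.
New length odd (11). New median = single middle element.
x = 10: 6 elements are < x, 4 elements are > x.
New sorted list: [-9, -7, -1, 4, 5, 9, 10, 15, 17, 24, 25]
New median = 9

Answer: 9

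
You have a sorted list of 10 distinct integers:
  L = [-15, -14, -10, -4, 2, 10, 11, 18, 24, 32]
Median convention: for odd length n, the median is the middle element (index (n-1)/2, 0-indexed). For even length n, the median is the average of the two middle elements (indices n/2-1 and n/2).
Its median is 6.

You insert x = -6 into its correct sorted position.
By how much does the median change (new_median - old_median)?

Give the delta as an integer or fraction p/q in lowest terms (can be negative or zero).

Old median = 6
After inserting x = -6: new sorted = [-15, -14, -10, -6, -4, 2, 10, 11, 18, 24, 32]
New median = 2
Delta = 2 - 6 = -4

Answer: -4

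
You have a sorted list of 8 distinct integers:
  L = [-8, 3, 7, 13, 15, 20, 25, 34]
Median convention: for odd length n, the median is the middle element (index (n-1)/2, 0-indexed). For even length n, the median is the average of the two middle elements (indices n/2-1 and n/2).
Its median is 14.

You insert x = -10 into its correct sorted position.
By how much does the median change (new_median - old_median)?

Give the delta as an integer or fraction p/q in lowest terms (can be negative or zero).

Answer: -1

Derivation:
Old median = 14
After inserting x = -10: new sorted = [-10, -8, 3, 7, 13, 15, 20, 25, 34]
New median = 13
Delta = 13 - 14 = -1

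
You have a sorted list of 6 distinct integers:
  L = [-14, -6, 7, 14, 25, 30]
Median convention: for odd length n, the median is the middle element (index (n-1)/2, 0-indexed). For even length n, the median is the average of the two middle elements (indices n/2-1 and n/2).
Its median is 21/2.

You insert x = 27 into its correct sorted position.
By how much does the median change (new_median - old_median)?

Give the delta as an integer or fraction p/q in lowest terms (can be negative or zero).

Answer: 7/2

Derivation:
Old median = 21/2
After inserting x = 27: new sorted = [-14, -6, 7, 14, 25, 27, 30]
New median = 14
Delta = 14 - 21/2 = 7/2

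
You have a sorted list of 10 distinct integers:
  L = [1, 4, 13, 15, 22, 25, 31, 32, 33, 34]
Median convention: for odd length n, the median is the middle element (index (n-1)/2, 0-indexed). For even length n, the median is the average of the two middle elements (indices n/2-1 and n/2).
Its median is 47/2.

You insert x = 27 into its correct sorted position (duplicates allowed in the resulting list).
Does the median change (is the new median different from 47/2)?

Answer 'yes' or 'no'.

Old median = 47/2
Insert x = 27
New median = 25
Changed? yes

Answer: yes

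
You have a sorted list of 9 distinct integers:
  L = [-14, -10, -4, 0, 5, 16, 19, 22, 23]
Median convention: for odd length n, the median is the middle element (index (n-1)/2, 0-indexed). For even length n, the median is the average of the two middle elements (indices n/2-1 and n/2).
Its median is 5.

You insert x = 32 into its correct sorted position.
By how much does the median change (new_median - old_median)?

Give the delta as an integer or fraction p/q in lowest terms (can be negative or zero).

Old median = 5
After inserting x = 32: new sorted = [-14, -10, -4, 0, 5, 16, 19, 22, 23, 32]
New median = 21/2
Delta = 21/2 - 5 = 11/2

Answer: 11/2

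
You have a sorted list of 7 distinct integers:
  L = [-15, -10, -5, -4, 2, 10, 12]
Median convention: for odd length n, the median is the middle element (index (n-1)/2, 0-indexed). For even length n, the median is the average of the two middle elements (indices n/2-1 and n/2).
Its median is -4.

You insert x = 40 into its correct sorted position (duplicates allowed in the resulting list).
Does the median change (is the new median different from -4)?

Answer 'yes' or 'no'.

Old median = -4
Insert x = 40
New median = -1
Changed? yes

Answer: yes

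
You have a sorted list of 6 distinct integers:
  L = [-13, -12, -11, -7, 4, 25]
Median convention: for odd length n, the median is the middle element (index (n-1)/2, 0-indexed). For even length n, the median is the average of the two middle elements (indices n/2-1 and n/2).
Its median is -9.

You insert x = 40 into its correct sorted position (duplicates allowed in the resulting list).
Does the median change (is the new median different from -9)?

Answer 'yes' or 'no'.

Answer: yes

Derivation:
Old median = -9
Insert x = 40
New median = -7
Changed? yes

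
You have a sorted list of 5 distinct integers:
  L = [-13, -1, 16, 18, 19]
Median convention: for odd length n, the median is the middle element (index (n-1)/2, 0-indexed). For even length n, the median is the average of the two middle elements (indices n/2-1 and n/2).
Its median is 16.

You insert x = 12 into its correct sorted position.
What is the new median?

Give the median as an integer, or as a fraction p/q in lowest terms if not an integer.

Old list (sorted, length 5): [-13, -1, 16, 18, 19]
Old median = 16
Insert x = 12
Old length odd (5). Middle was index 2 = 16.
New length even (6). New median = avg of two middle elements.
x = 12: 2 elements are < x, 3 elements are > x.
New sorted list: [-13, -1, 12, 16, 18, 19]
New median = 14

Answer: 14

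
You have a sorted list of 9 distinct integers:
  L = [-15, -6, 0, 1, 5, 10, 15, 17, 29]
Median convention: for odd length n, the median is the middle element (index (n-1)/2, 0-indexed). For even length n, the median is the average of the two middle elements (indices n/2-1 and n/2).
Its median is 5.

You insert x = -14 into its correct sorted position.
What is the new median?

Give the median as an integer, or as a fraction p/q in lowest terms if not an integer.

Answer: 3

Derivation:
Old list (sorted, length 9): [-15, -6, 0, 1, 5, 10, 15, 17, 29]
Old median = 5
Insert x = -14
Old length odd (9). Middle was index 4 = 5.
New length even (10). New median = avg of two middle elements.
x = -14: 1 elements are < x, 8 elements are > x.
New sorted list: [-15, -14, -6, 0, 1, 5, 10, 15, 17, 29]
New median = 3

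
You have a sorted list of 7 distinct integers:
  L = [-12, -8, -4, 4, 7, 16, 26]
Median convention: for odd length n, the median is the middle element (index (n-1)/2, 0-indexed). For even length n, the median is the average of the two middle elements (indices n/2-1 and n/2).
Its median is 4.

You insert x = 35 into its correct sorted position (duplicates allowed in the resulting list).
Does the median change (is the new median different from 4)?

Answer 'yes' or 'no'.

Answer: yes

Derivation:
Old median = 4
Insert x = 35
New median = 11/2
Changed? yes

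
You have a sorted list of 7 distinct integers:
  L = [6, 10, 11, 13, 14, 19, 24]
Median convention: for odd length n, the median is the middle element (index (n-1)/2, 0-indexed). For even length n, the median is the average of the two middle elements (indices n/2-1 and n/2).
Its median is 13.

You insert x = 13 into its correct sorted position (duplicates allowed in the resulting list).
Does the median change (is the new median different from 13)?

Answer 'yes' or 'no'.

Answer: no

Derivation:
Old median = 13
Insert x = 13
New median = 13
Changed? no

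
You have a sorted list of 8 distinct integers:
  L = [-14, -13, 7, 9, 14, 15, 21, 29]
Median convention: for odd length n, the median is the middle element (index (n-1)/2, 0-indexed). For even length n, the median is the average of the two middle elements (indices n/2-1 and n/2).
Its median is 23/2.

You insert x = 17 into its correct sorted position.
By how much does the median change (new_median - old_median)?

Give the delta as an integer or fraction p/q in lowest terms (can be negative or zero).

Old median = 23/2
After inserting x = 17: new sorted = [-14, -13, 7, 9, 14, 15, 17, 21, 29]
New median = 14
Delta = 14 - 23/2 = 5/2

Answer: 5/2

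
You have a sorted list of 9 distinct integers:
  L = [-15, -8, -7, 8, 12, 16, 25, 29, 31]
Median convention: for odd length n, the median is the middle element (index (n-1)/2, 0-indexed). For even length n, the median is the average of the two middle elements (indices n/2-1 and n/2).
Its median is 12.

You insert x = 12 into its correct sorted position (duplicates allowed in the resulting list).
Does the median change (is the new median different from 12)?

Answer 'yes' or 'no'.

Old median = 12
Insert x = 12
New median = 12
Changed? no

Answer: no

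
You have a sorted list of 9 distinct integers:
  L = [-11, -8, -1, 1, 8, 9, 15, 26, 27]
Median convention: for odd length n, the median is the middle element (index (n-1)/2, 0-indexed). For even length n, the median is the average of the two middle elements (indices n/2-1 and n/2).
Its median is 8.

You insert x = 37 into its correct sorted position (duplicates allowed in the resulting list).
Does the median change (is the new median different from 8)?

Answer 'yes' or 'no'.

Answer: yes

Derivation:
Old median = 8
Insert x = 37
New median = 17/2
Changed? yes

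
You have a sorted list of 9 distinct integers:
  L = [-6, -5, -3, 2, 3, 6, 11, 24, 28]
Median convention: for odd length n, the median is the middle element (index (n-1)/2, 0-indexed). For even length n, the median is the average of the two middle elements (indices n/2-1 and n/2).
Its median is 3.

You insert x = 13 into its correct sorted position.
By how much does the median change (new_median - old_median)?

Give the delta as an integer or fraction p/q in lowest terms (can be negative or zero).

Old median = 3
After inserting x = 13: new sorted = [-6, -5, -3, 2, 3, 6, 11, 13, 24, 28]
New median = 9/2
Delta = 9/2 - 3 = 3/2

Answer: 3/2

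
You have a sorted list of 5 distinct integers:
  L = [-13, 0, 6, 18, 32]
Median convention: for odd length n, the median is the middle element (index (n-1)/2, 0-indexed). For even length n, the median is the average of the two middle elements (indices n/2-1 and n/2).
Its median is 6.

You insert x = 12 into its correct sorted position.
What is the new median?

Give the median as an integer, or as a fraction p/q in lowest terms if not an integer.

Answer: 9

Derivation:
Old list (sorted, length 5): [-13, 0, 6, 18, 32]
Old median = 6
Insert x = 12
Old length odd (5). Middle was index 2 = 6.
New length even (6). New median = avg of two middle elements.
x = 12: 3 elements are < x, 2 elements are > x.
New sorted list: [-13, 0, 6, 12, 18, 32]
New median = 9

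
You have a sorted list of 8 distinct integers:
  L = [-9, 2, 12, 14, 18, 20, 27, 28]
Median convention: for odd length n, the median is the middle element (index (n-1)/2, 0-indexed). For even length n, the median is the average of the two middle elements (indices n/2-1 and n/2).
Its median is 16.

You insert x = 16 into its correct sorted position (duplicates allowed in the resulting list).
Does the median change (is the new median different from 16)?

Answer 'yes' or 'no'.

Answer: no

Derivation:
Old median = 16
Insert x = 16
New median = 16
Changed? no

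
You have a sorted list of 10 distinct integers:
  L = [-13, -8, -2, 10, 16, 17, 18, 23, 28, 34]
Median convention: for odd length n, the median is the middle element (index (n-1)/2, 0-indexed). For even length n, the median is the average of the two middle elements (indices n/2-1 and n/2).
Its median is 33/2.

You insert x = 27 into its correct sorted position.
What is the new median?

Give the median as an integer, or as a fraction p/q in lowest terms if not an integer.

Answer: 17

Derivation:
Old list (sorted, length 10): [-13, -8, -2, 10, 16, 17, 18, 23, 28, 34]
Old median = 33/2
Insert x = 27
Old length even (10). Middle pair: indices 4,5 = 16,17.
New length odd (11). New median = single middle element.
x = 27: 8 elements are < x, 2 elements are > x.
New sorted list: [-13, -8, -2, 10, 16, 17, 18, 23, 27, 28, 34]
New median = 17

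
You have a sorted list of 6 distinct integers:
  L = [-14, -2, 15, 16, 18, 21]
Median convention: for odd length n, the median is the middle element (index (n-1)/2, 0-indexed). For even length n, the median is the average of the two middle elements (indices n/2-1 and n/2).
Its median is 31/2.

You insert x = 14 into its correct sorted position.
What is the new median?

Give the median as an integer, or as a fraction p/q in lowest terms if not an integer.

Answer: 15

Derivation:
Old list (sorted, length 6): [-14, -2, 15, 16, 18, 21]
Old median = 31/2
Insert x = 14
Old length even (6). Middle pair: indices 2,3 = 15,16.
New length odd (7). New median = single middle element.
x = 14: 2 elements are < x, 4 elements are > x.
New sorted list: [-14, -2, 14, 15, 16, 18, 21]
New median = 15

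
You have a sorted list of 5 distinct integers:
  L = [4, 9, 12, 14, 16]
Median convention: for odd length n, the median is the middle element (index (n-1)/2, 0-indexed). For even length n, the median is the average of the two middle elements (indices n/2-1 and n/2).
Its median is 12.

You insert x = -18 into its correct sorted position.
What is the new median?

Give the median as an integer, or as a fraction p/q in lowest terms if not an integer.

Old list (sorted, length 5): [4, 9, 12, 14, 16]
Old median = 12
Insert x = -18
Old length odd (5). Middle was index 2 = 12.
New length even (6). New median = avg of two middle elements.
x = -18: 0 elements are < x, 5 elements are > x.
New sorted list: [-18, 4, 9, 12, 14, 16]
New median = 21/2

Answer: 21/2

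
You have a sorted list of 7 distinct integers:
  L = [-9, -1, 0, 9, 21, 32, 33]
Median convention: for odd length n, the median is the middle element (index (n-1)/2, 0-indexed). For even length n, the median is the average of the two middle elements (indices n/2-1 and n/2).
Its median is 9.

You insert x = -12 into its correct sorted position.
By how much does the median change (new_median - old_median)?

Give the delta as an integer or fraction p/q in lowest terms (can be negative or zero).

Old median = 9
After inserting x = -12: new sorted = [-12, -9, -1, 0, 9, 21, 32, 33]
New median = 9/2
Delta = 9/2 - 9 = -9/2

Answer: -9/2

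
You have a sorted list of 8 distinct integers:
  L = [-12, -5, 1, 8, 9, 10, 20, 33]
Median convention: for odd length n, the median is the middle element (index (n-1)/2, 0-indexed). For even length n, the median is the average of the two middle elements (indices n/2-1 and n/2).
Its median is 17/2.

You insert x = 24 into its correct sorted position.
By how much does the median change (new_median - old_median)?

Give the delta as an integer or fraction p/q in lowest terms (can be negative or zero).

Answer: 1/2

Derivation:
Old median = 17/2
After inserting x = 24: new sorted = [-12, -5, 1, 8, 9, 10, 20, 24, 33]
New median = 9
Delta = 9 - 17/2 = 1/2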